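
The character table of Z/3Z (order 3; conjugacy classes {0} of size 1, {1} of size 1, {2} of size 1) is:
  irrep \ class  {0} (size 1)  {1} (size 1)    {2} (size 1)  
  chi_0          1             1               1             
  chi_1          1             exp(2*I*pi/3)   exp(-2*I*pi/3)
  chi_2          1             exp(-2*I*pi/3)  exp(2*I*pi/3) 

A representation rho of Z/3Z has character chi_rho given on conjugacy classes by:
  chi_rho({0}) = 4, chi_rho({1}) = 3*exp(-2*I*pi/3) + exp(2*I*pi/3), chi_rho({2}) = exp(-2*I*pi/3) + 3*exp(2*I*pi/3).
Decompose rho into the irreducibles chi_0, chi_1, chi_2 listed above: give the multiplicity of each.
Multiplicities: chi_0: 0, chi_1: 1, chi_2: 3.

Use <chi_rho, chi> = (1/|G|) sum_C |C| * chi_rho(C) * conj(chi(C)) with |G| = 3 for each irreducible chi in the table:
  <chi_rho, chi_0> = (1/3)[1*(4)*conj(1) + 1*(3*exp(-2*I*pi/3) + exp(2*I*pi/3))*conj(1) + 1*(exp(-2*I*pi/3) + 3*exp(2*I*pi/3))*conj(1)]
      = (1/3)[(4) + (3*exp(-2*I*pi/3) + exp(2*I*pi/3)) + (exp(-2*I*pi/3) + 3*exp(2*I*pi/3))] = 0/3 = 0
  <chi_rho, chi_1> = (1/3)[1*(4)*conj(1) + 1*(3*exp(-2*I*pi/3) + exp(2*I*pi/3))*conj(exp(2*I*pi/3)) + 1*(exp(-2*I*pi/3) + 3*exp(2*I*pi/3))*conj(exp(-2*I*pi/3))]
      = (1/3)[(4) + (1 + 3*exp(2*I*pi/3)) + (1 + 3*exp(-2*I*pi/3))] = 3/3 = 1
  <chi_rho, chi_2> = (1/3)[1*(4)*conj(1) + 1*(3*exp(-2*I*pi/3) + exp(2*I*pi/3))*conj(exp(-2*I*pi/3)) + 1*(exp(-2*I*pi/3) + 3*exp(2*I*pi/3))*conj(exp(2*I*pi/3))]
      = (1/3)[(4) + (3 + exp(-2*I*pi/3)) + (3 + exp(2*I*pi/3))] = 9/3 = 3
(Exp terms are combined using exp(i*s)*conj(exp(i*t)) = exp(i*(s-t)), and sums of them are collapsed using the identity that for every m > 1 the m distinct m-th roots of unity sum to 0, e.g. 1 + exp(2*I*pi/3) + exp(-2*I*pi/3) = 0.)
Dimension check: dim(rho) = sum (mult * dim) = 0*1 + 1*1 + 3*1 = 4 = chi_rho(e) = 4.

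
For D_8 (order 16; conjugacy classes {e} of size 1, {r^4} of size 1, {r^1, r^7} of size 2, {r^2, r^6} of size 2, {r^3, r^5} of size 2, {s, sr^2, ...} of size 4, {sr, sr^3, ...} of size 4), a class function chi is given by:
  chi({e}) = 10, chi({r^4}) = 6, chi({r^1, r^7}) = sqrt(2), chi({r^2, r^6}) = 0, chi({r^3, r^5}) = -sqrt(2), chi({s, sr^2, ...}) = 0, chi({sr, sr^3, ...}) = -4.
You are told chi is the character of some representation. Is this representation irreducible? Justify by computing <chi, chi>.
Not irreducible (reducible): <chi, chi> = 13 > 1.

Details: <chi, chi> = (1/|G|) sum_C |C| * |chi(C)|^2 = (1/16)[1*|10|^2 + 1*|6|^2 + 2*|sqrt(2)|^2 + 2*|0|^2 + 2*|-sqrt(2)|^2 + 4*|0|^2 + 4*|-4|^2]
  = (1/16)[(100) + (36) + (4) + (0) + (4) + (0) + (64)] = 208/16 = 13.
A character is irreducible iff <chi, chi> = 1, so this representation is reducible.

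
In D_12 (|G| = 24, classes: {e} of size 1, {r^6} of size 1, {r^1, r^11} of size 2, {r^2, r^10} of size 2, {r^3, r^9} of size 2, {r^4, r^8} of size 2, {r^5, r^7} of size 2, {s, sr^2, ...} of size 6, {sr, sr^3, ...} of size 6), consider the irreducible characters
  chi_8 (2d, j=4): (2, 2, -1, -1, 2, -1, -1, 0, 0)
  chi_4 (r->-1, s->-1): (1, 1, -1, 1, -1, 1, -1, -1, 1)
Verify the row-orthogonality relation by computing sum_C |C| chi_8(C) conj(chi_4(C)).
Sum = 0; so <chi_8, chi_4> = 0 (distinct irreducibles are orthogonal).

Compute term by term over conjugacy classes (|C| * chi_8(C) * conj(chi_4(C))):
  1*(2)*conj(1) + 1*(2)*conj(1) + 2*(-1)*conj(-1) + 2*(-1)*conj(1) + 2*(2)*conj(-1) + 2*(-1)*conj(1) + 2*(-1)*conj(-1) + 6*(0)*conj(-1) + 6*(0)*conj(1)
  = (2) + (2) + (2) + (-2) + (-4) + (-2) + (2) + (0) + (0)
  = 0.
Dividing by |G| = 24 gives 0/24 = 0, matching the row-orthogonality relation <chi_8, chi_4> = [chi_8 = chi_4].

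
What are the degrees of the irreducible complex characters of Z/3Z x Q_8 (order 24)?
Dimensions: 1, 1, 1, 1, 1, 1, 1, 1, 1, 1, 1, 1, 2, 2, 2

Derivation: There are 15 irreducibles (= number of conjugacy classes). Their dimensions d_i satisfy sum d_i^2 = |G| = 24: 1 + 1 + 1 + 1 + 1 + 1 + 1 + 1 + 1 + 1 + 1 + 1 + 4 + 4 + 4 = 24. (For the product with Z/3Z: each of the 3 1-dim characters of Z/3Z tensors with each irrep of Q_8, giving 3 copies of each Q_8-dimension.)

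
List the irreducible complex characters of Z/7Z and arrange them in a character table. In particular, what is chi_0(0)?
Character table of Z/7Z (irreps indexed chi_0,...,chi_6 with chi_k(m) = zeta_7^(k*m), zeta_7 = exp(2*pi*i/7)):
  irrep \ class  {0} (size 1)  {1} (size 1)    {2} (size 1)    {3} (size 1)    {4} (size 1)    {5} (size 1)    {6} (size 1)  
  chi_0          1             1               1               1               1               1               1             
  chi_1          1             exp(2*I*pi/7)   exp(4*I*pi/7)   exp(6*I*pi/7)   exp(-6*I*pi/7)  exp(-4*I*pi/7)  exp(-2*I*pi/7)
  chi_2          1             exp(4*I*pi/7)   exp(-6*I*pi/7)  exp(-2*I*pi/7)  exp(2*I*pi/7)   exp(6*I*pi/7)   exp(-4*I*pi/7)
  chi_3          1             exp(6*I*pi/7)   exp(-2*I*pi/7)  exp(4*I*pi/7)   exp(-4*I*pi/7)  exp(2*I*pi/7)   exp(-6*I*pi/7)
  chi_4          1             exp(-6*I*pi/7)  exp(2*I*pi/7)   exp(-4*I*pi/7)  exp(4*I*pi/7)   exp(-2*I*pi/7)  exp(6*I*pi/7) 
  chi_5          1             exp(-4*I*pi/7)  exp(6*I*pi/7)   exp(2*I*pi/7)   exp(-2*I*pi/7)  exp(-6*I*pi/7)  exp(4*I*pi/7) 
  chi_6          1             exp(-2*I*pi/7)  exp(-4*I*pi/7)  exp(-6*I*pi/7)  exp(6*I*pi/7)   exp(4*I*pi/7)   exp(2*I*pi/7) 

Spot check: chi_0(0) = zeta_7^(0*0) = zeta_7^0 = 1.

Explanation: Z/7Z is abelian, so all 7 irreducible complex representations are 1-dimensional. They are given by chi_k(m) = zeta_7^(k*m) for k = 0,...,6. Row orthogonality: sum_m chi_k(m) conj(chi_l(m)) = 7 * [k = l].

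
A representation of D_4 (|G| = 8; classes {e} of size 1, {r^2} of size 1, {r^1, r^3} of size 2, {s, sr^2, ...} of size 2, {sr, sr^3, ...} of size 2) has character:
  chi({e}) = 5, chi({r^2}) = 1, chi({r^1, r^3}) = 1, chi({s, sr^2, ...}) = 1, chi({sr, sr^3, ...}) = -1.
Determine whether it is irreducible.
Not irreducible (reducible): <chi, chi> = 4 > 1.

Explanation: <chi, chi> = (1/|G|) sum_C |C| * |chi(C)|^2 = (1/8)[1*|5|^2 + 1*|1|^2 + 2*|1|^2 + 2*|1|^2 + 2*|-1|^2]
  = (1/8)[(25) + (1) + (2) + (2) + (2)] = 32/8 = 4.
A character is irreducible iff <chi, chi> = 1, so this representation is reducible.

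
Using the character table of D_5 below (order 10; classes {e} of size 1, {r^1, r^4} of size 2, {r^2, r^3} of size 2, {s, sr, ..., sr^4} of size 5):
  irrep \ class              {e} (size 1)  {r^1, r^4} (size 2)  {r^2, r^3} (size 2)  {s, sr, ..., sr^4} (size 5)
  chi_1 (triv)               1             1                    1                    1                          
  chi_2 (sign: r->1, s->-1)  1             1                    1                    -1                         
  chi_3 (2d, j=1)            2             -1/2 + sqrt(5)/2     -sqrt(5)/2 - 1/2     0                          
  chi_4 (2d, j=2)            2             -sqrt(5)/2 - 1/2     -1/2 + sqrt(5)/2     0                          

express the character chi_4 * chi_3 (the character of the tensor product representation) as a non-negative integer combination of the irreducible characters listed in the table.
chi_4 tensor chi_3 = chi_3 + chi_4 (all other irreducibles have multiplicity 0).

Explanation: The character of a tensor product is the pointwise product (chi_4 * chi_3)(C) = chi_4(C) * chi_3(C):
  {e}: (2)*(2), {r^1, r^4}: (-sqrt(5)/2 - 1/2)*(-1/2 + sqrt(5)/2), {r^2, r^3}: (-1/2 + sqrt(5)/2)*(-sqrt(5)/2 - 1/2), {s, sr, ..., sr^4}: (0)*(0)
so (chi_4 * chi_3) takes values
  {e} -> 4, {r^1, r^4} -> -1, {r^2, r^3} -> -1, {s, sr, ..., sr^4} -> 0.
Now take the inner product of this character with each irreducible chi from the table, <chi_4*chi_3, chi> = (1/10) sum_C |C| (chi_4*chi_3)(C) conj(chi(C)):
  <chi_4*chi_3, chi_1> = (1/10)[1*(4)*conj(1) + 2*(-1)*conj(1) + 2*(-1)*conj(1) + 5*(0)*conj(1)]
      = (1/10)[(4) + (-2) + (-2) + (0)] = 0/10 = 0
  <chi_4*chi_3, chi_2> = (1/10)[1*(4)*conj(1) + 2*(-1)*conj(1) + 2*(-1)*conj(1) + 5*(0)*conj(-1)]
      = (1/10)[(4) + (-2) + (-2) + (0)] = 0/10 = 0
  <chi_4*chi_3, chi_3> = (1/10)[1*(4)*conj(2) + 2*(-1)*conj(-1/2 + sqrt(5)/2) + 2*(-1)*conj(-sqrt(5)/2 - 1/2) + 5*(0)*conj(0)]
      = (1/10)[(8) + (1 - sqrt(5)) + (1 + sqrt(5)) + (0)] = 10/10 = 1
  <chi_4*chi_3, chi_4> = (1/10)[1*(4)*conj(2) + 2*(-1)*conj(-sqrt(5)/2 - 1/2) + 2*(-1)*conj(-1/2 + sqrt(5)/2) + 5*(0)*conj(0)]
      = (1/10)[(8) + (1 + sqrt(5)) + (1 - sqrt(5)) + (0)] = 10/10 = 1
Hence the multiplicities are chi_3: 1, chi_4: 1. Dimension check: dim(chi_4)*dim(chi_3) = 2*2 = 4 and sum (mult * dim) = 1*2 + 1*2 = 4.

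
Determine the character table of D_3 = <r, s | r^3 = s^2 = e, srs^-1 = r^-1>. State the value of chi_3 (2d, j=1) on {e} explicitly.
Conjugacy classes: {e} of size 1, {r^1, r^2} of size 2, {s, sr, ..., sr^2} of size 3.
Character table:
  irrep \ class              {e} (size 1)  {r^1, r^2} (size 2)  {s, sr, ..., sr^2} (size 3)
  chi_1 (triv)               1             1                    1                          
  chi_2 (sign: r->1, s->-1)  1             1                    -1                         
  chi_3 (2d, j=1)            2             -1                   0                          

Spot check: chi_3 (2d, j=1) on {e} = 2.

Proof sketch: D_3 has order 2*3 = 6 with 3 conjugacy classes, hence 3 irreducibles. Sum of squared dims 1 + 1 + 4 = 6 = |G|. Linear characters come from the abelianisation; the 2-dimensional irreps have character r^k -> 2*cos(2*pi*j*k/3), reflections -> 0.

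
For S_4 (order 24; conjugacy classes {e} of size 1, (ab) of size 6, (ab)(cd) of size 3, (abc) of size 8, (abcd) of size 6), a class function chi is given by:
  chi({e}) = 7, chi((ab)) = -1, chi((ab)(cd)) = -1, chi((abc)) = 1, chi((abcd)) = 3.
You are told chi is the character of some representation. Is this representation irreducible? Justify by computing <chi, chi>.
Not irreducible (reducible): <chi, chi> = 5 > 1.

Justification: <chi, chi> = (1/|G|) sum_C |C| * |chi(C)|^2 = (1/24)[1*|7|^2 + 6*|-1|^2 + 3*|-1|^2 + 8*|1|^2 + 6*|3|^2]
  = (1/24)[(49) + (6) + (3) + (8) + (54)] = 120/24 = 5.
A character is irreducible iff <chi, chi> = 1, so this representation is reducible.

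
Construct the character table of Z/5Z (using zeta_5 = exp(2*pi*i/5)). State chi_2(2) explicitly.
Character table of Z/5Z (irreps indexed chi_0,...,chi_4 with chi_k(m) = zeta_5^(k*m), zeta_5 = exp(2*pi*i/5)):
  irrep \ class  {0} (size 1)  {1} (size 1)    {2} (size 1)    {3} (size 1)    {4} (size 1)  
  chi_0          1             1               1               1               1             
  chi_1          1             exp(2*I*pi/5)   exp(4*I*pi/5)   exp(-4*I*pi/5)  exp(-2*I*pi/5)
  chi_2          1             exp(4*I*pi/5)   exp(-2*I*pi/5)  exp(2*I*pi/5)   exp(-4*I*pi/5)
  chi_3          1             exp(-4*I*pi/5)  exp(2*I*pi/5)   exp(-2*I*pi/5)  exp(4*I*pi/5) 
  chi_4          1             exp(-2*I*pi/5)  exp(-4*I*pi/5)  exp(4*I*pi/5)   exp(2*I*pi/5) 

Spot check: chi_2(2) = zeta_5^(2*2) = zeta_5^4 = exp(-2*I*pi/5).

Argument: Z/5Z is abelian, so all 5 irreducible complex representations are 1-dimensional. They are given by chi_k(m) = zeta_5^(k*m) for k = 0,...,4. Row orthogonality: sum_m chi_k(m) conj(chi_l(m)) = 5 * [k = l].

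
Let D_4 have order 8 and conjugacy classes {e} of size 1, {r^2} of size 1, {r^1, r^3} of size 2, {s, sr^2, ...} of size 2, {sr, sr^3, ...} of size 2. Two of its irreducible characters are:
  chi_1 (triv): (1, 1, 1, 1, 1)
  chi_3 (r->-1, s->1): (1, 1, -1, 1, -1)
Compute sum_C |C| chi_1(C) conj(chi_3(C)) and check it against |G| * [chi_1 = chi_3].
Sum = 0; so <chi_1, chi_3> = 0 (distinct irreducibles are orthogonal).

Details: Compute term by term over conjugacy classes (|C| * chi_1(C) * conj(chi_3(C))):
  1*(1)*conj(1) + 1*(1)*conj(1) + 2*(1)*conj(-1) + 2*(1)*conj(1) + 2*(1)*conj(-1)
  = (1) + (1) + (-2) + (2) + (-2)
  = 0.
Dividing by |G| = 8 gives 0/8 = 0, matching the row-orthogonality relation <chi_1, chi_3> = [chi_1 = chi_3].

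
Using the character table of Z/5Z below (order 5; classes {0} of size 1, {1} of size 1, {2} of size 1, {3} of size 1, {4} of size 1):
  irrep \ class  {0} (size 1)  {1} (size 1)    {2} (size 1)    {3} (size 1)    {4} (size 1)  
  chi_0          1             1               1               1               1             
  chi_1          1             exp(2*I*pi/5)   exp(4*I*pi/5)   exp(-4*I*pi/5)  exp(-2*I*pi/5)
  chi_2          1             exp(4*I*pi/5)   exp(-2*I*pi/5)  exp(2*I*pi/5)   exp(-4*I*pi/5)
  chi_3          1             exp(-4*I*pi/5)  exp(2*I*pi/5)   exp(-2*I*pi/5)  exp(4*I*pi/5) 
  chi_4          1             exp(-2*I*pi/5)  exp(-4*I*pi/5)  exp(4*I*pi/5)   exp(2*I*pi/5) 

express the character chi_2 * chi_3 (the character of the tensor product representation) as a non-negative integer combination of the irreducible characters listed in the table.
chi_2 tensor chi_3 = chi_0 (all other irreducibles have multiplicity 0).

Reasoning: The character of a tensor product is the pointwise product (chi_2 * chi_3)(C) = chi_2(C) * chi_3(C):
  {0}: (1)*(1), {1}: (exp(4*I*pi/5))*(exp(-4*I*pi/5)), {2}: (exp(-2*I*pi/5))*(exp(2*I*pi/5)), {3}: (exp(2*I*pi/5))*(exp(-2*I*pi/5)), {4}: (exp(-4*I*pi/5))*(exp(4*I*pi/5))
so (chi_2 * chi_3) takes values
  {0} -> 1, {1} -> 1, {2} -> 1, {3} -> 1, {4} -> 1.
Now take the inner product of this character with each irreducible chi from the table, <chi_2*chi_3, chi> = (1/5) sum_C |C| (chi_2*chi_3)(C) conj(chi(C)):
  <chi_2*chi_3, chi_0> = (1/5)[1*(1)*conj(1) + 1*(1)*conj(1) + 1*(1)*conj(1) + 1*(1)*conj(1) + 1*(1)*conj(1)]
      = (1/5)[(1) + (1) + (1) + (1) + (1)] = 5/5 = 1
  <chi_2*chi_3, chi_1> = (1/5)[1*(1)*conj(1) + 1*(1)*conj(exp(2*I*pi/5)) + 1*(1)*conj(exp(4*I*pi/5)) + 1*(1)*conj(exp(-4*I*pi/5)) + 1*(1)*conj(exp(-2*I*pi/5))]
      = (1/5)[(1) + (exp(-2*I*pi/5)) + (exp(-4*I*pi/5)) + (exp(4*I*pi/5)) + (exp(2*I*pi/5))] = 0/5 = 0
  <chi_2*chi_3, chi_2> = (1/5)[1*(1)*conj(1) + 1*(1)*conj(exp(4*I*pi/5)) + 1*(1)*conj(exp(-2*I*pi/5)) + 1*(1)*conj(exp(2*I*pi/5)) + 1*(1)*conj(exp(-4*I*pi/5))]
      = (1/5)[(1) + (exp(-4*I*pi/5)) + (exp(2*I*pi/5)) + (exp(-2*I*pi/5)) + (exp(4*I*pi/5))] = 0/5 = 0
  <chi_2*chi_3, chi_3> = (1/5)[1*(1)*conj(1) + 1*(1)*conj(exp(-4*I*pi/5)) + 1*(1)*conj(exp(2*I*pi/5)) + 1*(1)*conj(exp(-2*I*pi/5)) + 1*(1)*conj(exp(4*I*pi/5))]
      = (1/5)[(1) + (exp(4*I*pi/5)) + (exp(-2*I*pi/5)) + (exp(2*I*pi/5)) + (exp(-4*I*pi/5))] = 0/5 = 0
  <chi_2*chi_3, chi_4> = (1/5)[1*(1)*conj(1) + 1*(1)*conj(exp(-2*I*pi/5)) + 1*(1)*conj(exp(-4*I*pi/5)) + 1*(1)*conj(exp(4*I*pi/5)) + 1*(1)*conj(exp(2*I*pi/5))]
      = (1/5)[(1) + (exp(2*I*pi/5)) + (exp(4*I*pi/5)) + (exp(-4*I*pi/5)) + (exp(-2*I*pi/5))] = 0/5 = 0
(Exp terms are combined using exp(i*s)*conj(exp(i*t)) = exp(i*(s-t)), and sums of them are collapsed using the identity that for every m > 1 the m distinct m-th roots of unity sum to 0, e.g. 1 + exp(2*I*pi/3) + exp(-2*I*pi/3) = 0.)
Hence the multiplicities are chi_0: 1. Dimension check: dim(chi_2)*dim(chi_3) = 1*1 = 1 and sum (mult * dim) = 1*1 = 1.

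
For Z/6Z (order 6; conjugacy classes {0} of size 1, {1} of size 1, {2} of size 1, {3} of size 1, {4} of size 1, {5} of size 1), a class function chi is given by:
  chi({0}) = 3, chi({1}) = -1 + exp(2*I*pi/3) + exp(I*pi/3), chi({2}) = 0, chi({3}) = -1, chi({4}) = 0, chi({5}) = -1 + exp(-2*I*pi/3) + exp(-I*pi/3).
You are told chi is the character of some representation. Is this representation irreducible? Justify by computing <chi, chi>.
Not irreducible (reducible): <chi, chi> = 3 > 1.

Proof sketch: <chi, chi> = (1/|G|) sum_C |C| * |chi(C)|^2 = (1/6)[1*|3|^2 + 1*|-1 + exp(2*I*pi/3) + exp(I*pi/3)|^2 + 1*|0|^2 + 1*|-1|^2 + 1*|0|^2 + 1*|-1 + exp(-2*I*pi/3) + exp(-I*pi/3)|^2]
  = (1/6)[(9) + (4) + (0) + (1) + (0) + (4)] = 18/6 = 3.
(Exp terms are combined using exp(i*s)*conj(exp(i*t)) = exp(i*(s-t)), and sums of them are collapsed using the identity that for every m > 1 the m distinct m-th roots of unity sum to 0, e.g. 1 + exp(2*I*pi/3) + exp(-2*I*pi/3) = 0.)
A character is irreducible iff <chi, chi> = 1, so this representation is reducible.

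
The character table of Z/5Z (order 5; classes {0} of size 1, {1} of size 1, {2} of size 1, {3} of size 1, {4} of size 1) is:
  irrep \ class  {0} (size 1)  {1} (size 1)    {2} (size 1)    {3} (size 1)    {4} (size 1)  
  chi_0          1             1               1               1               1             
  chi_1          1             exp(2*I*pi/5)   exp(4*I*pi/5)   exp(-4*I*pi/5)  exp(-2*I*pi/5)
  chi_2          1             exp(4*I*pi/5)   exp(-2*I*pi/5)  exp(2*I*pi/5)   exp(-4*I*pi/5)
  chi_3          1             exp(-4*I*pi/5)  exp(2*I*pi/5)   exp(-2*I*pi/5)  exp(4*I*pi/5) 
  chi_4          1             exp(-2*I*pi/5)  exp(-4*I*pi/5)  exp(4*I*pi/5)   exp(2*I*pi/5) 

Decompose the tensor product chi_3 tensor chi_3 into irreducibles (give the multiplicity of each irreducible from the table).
chi_3 tensor chi_3 = chi_1 (all other irreducibles have multiplicity 0).

Details: The character of a tensor product is the pointwise product (chi_3 * chi_3)(C) = chi_3(C) * chi_3(C):
  {0}: (1)*(1), {1}: (exp(-4*I*pi/5))*(exp(-4*I*pi/5)), {2}: (exp(2*I*pi/5))*(exp(2*I*pi/5)), {3}: (exp(-2*I*pi/5))*(exp(-2*I*pi/5)), {4}: (exp(4*I*pi/5))*(exp(4*I*pi/5))
so (chi_3 * chi_3) takes values
  {0} -> 1, {1} -> exp(2*I*pi/5), {2} -> exp(4*I*pi/5), {3} -> exp(-4*I*pi/5), {4} -> exp(-2*I*pi/5).
Now take the inner product of this character with each irreducible chi from the table, <chi_3*chi_3, chi> = (1/5) sum_C |C| (chi_3*chi_3)(C) conj(chi(C)):
  <chi_3*chi_3, chi_0> = (1/5)[1*(1)*conj(1) + 1*(exp(2*I*pi/5))*conj(1) + 1*(exp(4*I*pi/5))*conj(1) + 1*(exp(-4*I*pi/5))*conj(1) + 1*(exp(-2*I*pi/5))*conj(1)]
      = (1/5)[(1) + (exp(2*I*pi/5)) + (exp(4*I*pi/5)) + (exp(-4*I*pi/5)) + (exp(-2*I*pi/5))] = 0/5 = 0
  <chi_3*chi_3, chi_1> = (1/5)[1*(1)*conj(1) + 1*(exp(2*I*pi/5))*conj(exp(2*I*pi/5)) + 1*(exp(4*I*pi/5))*conj(exp(4*I*pi/5)) + 1*(exp(-4*I*pi/5))*conj(exp(-4*I*pi/5)) + 1*(exp(-2*I*pi/5))*conj(exp(-2*I*pi/5))]
      = (1/5)[(1) + (1) + (1) + (1) + (1)] = 5/5 = 1
  <chi_3*chi_3, chi_2> = (1/5)[1*(1)*conj(1) + 1*(exp(2*I*pi/5))*conj(exp(4*I*pi/5)) + 1*(exp(4*I*pi/5))*conj(exp(-2*I*pi/5)) + 1*(exp(-4*I*pi/5))*conj(exp(2*I*pi/5)) + 1*(exp(-2*I*pi/5))*conj(exp(-4*I*pi/5))]
      = (1/5)[(1) + (exp(-2*I*pi/5)) + (exp(-4*I*pi/5)) + (exp(4*I*pi/5)) + (exp(2*I*pi/5))] = 0/5 = 0
  <chi_3*chi_3, chi_3> = (1/5)[1*(1)*conj(1) + 1*(exp(2*I*pi/5))*conj(exp(-4*I*pi/5)) + 1*(exp(4*I*pi/5))*conj(exp(2*I*pi/5)) + 1*(exp(-4*I*pi/5))*conj(exp(-2*I*pi/5)) + 1*(exp(-2*I*pi/5))*conj(exp(4*I*pi/5))]
      = (1/5)[(1) + (exp(-4*I*pi/5)) + (exp(2*I*pi/5)) + (exp(-2*I*pi/5)) + (exp(4*I*pi/5))] = 0/5 = 0
  <chi_3*chi_3, chi_4> = (1/5)[1*(1)*conj(1) + 1*(exp(2*I*pi/5))*conj(exp(-2*I*pi/5)) + 1*(exp(4*I*pi/5))*conj(exp(-4*I*pi/5)) + 1*(exp(-4*I*pi/5))*conj(exp(4*I*pi/5)) + 1*(exp(-2*I*pi/5))*conj(exp(2*I*pi/5))]
      = (1/5)[(1) + (exp(4*I*pi/5)) + (exp(-2*I*pi/5)) + (exp(2*I*pi/5)) + (exp(-4*I*pi/5))] = 0/5 = 0
(Exp terms are combined using exp(i*s)*conj(exp(i*t)) = exp(i*(s-t)), and sums of them are collapsed using the identity that for every m > 1 the m distinct m-th roots of unity sum to 0, e.g. 1 + exp(2*I*pi/3) + exp(-2*I*pi/3) = 0.)
Hence the multiplicities are chi_1: 1. Dimension check: dim(chi_3)*dim(chi_3) = 1*1 = 1 and sum (mult * dim) = 1*1 = 1.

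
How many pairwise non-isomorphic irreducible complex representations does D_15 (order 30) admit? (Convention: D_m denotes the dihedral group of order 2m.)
9

Why: The number of irreducible complex representations of a finite group equals its number of conjugacy classes. D_15 has 9 conjugacy classes ((n+3)/2 for n odd), so D_15 (order 30) has exactly 9 irreducible complex representations.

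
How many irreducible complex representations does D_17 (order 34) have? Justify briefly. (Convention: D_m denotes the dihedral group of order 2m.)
10

The number of irreducible complex representations of a finite group equals its number of conjugacy classes. D_17 has 10 conjugacy classes ((n+3)/2 for n odd), so D_17 (order 34) has exactly 10 irreducible complex representations.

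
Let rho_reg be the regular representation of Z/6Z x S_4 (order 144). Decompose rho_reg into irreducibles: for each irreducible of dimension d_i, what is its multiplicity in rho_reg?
Each irreducible V_i of dimension d_i appears with multiplicity d_i, i.e. rho_reg = (direct sum over all irreducibles V_i) d_i V_i. The irreducible dimensions for Z/6Z x S_4 are 1, 1, 1, 1, 1, 1, 1, 1, 1, 1, 1, 1, 2, 2, 2, 2, 2, 2, 3, 3, 3, 3, 3, 3, 3, 3, 3, 3, 3, 3: 12 irreducibles of dimension 1, each with multiplicity 1; 6 irreducibles of dimension 2, each with multiplicity 2; 12 irreducibles of dimension 3, each with multiplicity 3. Total dimension 12*1*1 + 6*2*2 + 12*3*3 = 144 = |G|.

Justification: General theorem: in the regular representation of a finite group G, each irreducible appears with multiplicity equal to its dimension. Check: dim(rho_reg) = sum d_i^2 = 1 + 1 + 1 + 1 + 1 + 1 + 1 + 1 + 1 + 1 + 1 + 1 + 4 + 4 + 4 + 4 + 4 + 4 + 9 + 9 + 9 + 9 + 9 + 9 + 9 + 9 + 9 + 9 + 9 + 9 = 144 = |G|.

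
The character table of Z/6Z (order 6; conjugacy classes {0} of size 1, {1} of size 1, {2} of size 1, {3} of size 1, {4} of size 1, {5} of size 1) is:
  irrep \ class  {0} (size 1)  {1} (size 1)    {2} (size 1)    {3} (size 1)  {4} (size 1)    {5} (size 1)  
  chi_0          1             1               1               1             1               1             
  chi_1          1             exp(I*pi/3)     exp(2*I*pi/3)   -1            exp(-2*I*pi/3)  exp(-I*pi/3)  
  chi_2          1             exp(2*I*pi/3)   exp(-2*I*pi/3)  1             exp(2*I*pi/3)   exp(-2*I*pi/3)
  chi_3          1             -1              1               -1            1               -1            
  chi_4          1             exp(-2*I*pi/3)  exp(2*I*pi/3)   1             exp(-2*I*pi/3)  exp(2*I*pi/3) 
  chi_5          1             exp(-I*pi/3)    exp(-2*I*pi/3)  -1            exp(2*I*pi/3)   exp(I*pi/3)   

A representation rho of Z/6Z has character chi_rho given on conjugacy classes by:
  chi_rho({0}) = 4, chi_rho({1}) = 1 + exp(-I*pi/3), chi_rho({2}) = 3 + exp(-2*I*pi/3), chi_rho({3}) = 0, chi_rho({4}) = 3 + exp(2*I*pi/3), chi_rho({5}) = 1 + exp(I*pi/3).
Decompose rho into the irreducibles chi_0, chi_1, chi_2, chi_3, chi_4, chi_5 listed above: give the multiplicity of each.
Multiplicities: chi_0: 2, chi_1: 0, chi_2: 0, chi_3: 1, chi_4: 0, chi_5: 1.

Justification: Use <chi_rho, chi> = (1/|G|) sum_C |C| * chi_rho(C) * conj(chi(C)) with |G| = 6 for each irreducible chi in the table:
  <chi_rho, chi_0> = (1/6)[1*(4)*conj(1) + 1*(1 + exp(-I*pi/3))*conj(1) + 1*(3 + exp(-2*I*pi/3))*conj(1) + 1*(0)*conj(1) + 1*(3 + exp(2*I*pi/3))*conj(1) + 1*(1 + exp(I*pi/3))*conj(1)]
      = (1/6)[(4) + (1 + exp(-I*pi/3)) + (3 + exp(-2*I*pi/3)) + (0) + (3 + exp(2*I*pi/3)) + (1 + exp(I*pi/3))] = 12/6 = 2
  <chi_rho, chi_1> = (1/6)[1*(4)*conj(1) + 1*(1 + exp(-I*pi/3))*conj(exp(I*pi/3)) + 1*(3 + exp(-2*I*pi/3))*conj(exp(2*I*pi/3)) + 1*(0)*conj(-1) + 1*(3 + exp(2*I*pi/3))*conj(exp(-2*I*pi/3)) + 1*(1 + exp(I*pi/3))*conj(exp(-I*pi/3))]
      = (1/6)[(4) + (exp(-2*I*pi/3) + exp(-I*pi/3)) + (3*exp(-2*I*pi/3) + exp(2*I*pi/3)) + (0) + (exp(-2*I*pi/3) + 3*exp(2*I*pi/3)) + (exp(2*I*pi/3) + exp(I*pi/3))] = 0/6 = 0
  <chi_rho, chi_2> = (1/6)[1*(4)*conj(1) + 1*(1 + exp(-I*pi/3))*conj(exp(2*I*pi/3)) + 1*(3 + exp(-2*I*pi/3))*conj(exp(-2*I*pi/3)) + 1*(0)*conj(1) + 1*(3 + exp(2*I*pi/3))*conj(exp(2*I*pi/3)) + 1*(1 + exp(I*pi/3))*conj(exp(-2*I*pi/3))]
      = (1/6)[(4) + (-1 + exp(-2*I*pi/3)) + (1 + 3*exp(2*I*pi/3)) + (0) + (1 + 3*exp(-2*I*pi/3)) + (-1 + exp(2*I*pi/3))] = 0/6 = 0
  <chi_rho, chi_3> = (1/6)[1*(4)*conj(1) + 1*(1 + exp(-I*pi/3))*conj(-1) + 1*(3 + exp(-2*I*pi/3))*conj(1) + 1*(0)*conj(-1) + 1*(3 + exp(2*I*pi/3))*conj(1) + 1*(1 + exp(I*pi/3))*conj(-1)]
      = (1/6)[(4) + (-1 - exp(-I*pi/3)) + (3 + exp(-2*I*pi/3)) + (0) + (3 + exp(2*I*pi/3)) + (-1 - exp(I*pi/3))] = 6/6 = 1
  <chi_rho, chi_4> = (1/6)[1*(4)*conj(1) + 1*(1 + exp(-I*pi/3))*conj(exp(-2*I*pi/3)) + 1*(3 + exp(-2*I*pi/3))*conj(exp(2*I*pi/3)) + 1*(0)*conj(1) + 1*(3 + exp(2*I*pi/3))*conj(exp(-2*I*pi/3)) + 1*(1 + exp(I*pi/3))*conj(exp(2*I*pi/3))]
      = (1/6)[(4) + (exp(2*I*pi/3) + exp(I*pi/3)) + (3*exp(-2*I*pi/3) + exp(2*I*pi/3)) + (0) + (exp(-2*I*pi/3) + 3*exp(2*I*pi/3)) + (exp(-2*I*pi/3) + exp(-I*pi/3))] = 0/6 = 0
  <chi_rho, chi_5> = (1/6)[1*(4)*conj(1) + 1*(1 + exp(-I*pi/3))*conj(exp(-I*pi/3)) + 1*(3 + exp(-2*I*pi/3))*conj(exp(-2*I*pi/3)) + 1*(0)*conj(-1) + 1*(3 + exp(2*I*pi/3))*conj(exp(2*I*pi/3)) + 1*(1 + exp(I*pi/3))*conj(exp(I*pi/3))]
      = (1/6)[(4) + (1 + exp(I*pi/3)) + (1 + 3*exp(2*I*pi/3)) + (0) + (1 + 3*exp(-2*I*pi/3)) + (1 + exp(-I*pi/3))] = 6/6 = 1
(Exp terms are combined using exp(i*s)*conj(exp(i*t)) = exp(i*(s-t)), and sums of them are collapsed using the identity that for every m > 1 the m distinct m-th roots of unity sum to 0, e.g. 1 + exp(2*I*pi/3) + exp(-2*I*pi/3) = 0.)
Dimension check: dim(rho) = sum (mult * dim) = 2*1 + 0*1 + 0*1 + 1*1 + 0*1 + 1*1 = 4 = chi_rho(e) = 4.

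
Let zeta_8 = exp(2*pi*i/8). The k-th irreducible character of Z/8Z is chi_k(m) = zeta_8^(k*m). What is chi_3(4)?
chi_3(4) = zeta_8^12 = -1

Working: chi_3(4) = zeta_8^(3*4) = zeta_8^12. Since zeta_8^8 = 1, this equals zeta_8^4 = exp(2*pi*i*4/8) = -1.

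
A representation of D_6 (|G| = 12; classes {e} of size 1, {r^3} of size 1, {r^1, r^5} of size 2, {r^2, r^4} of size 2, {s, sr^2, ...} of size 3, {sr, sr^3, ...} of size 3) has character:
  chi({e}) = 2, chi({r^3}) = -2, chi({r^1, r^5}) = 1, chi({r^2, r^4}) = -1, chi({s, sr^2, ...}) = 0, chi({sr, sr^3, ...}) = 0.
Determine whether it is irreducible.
Irreducible: <chi, chi> = 1.

Justification: <chi, chi> = (1/|G|) sum_C |C| * |chi(C)|^2 = (1/12)[1*|2|^2 + 1*|-2|^2 + 2*|1|^2 + 2*|-1|^2 + 3*|0|^2 + 3*|0|^2]
  = (1/12)[(4) + (4) + (2) + (2) + (0) + (0)] = 12/12 = 1.
A character is irreducible iff <chi, chi> = 1, so this representation is irreducible.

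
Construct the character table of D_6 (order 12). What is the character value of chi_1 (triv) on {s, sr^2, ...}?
Conjugacy classes: {e} of size 1, {r^3} of size 1, {r^1, r^5} of size 2, {r^2, r^4} of size 2, {s, sr^2, ...} of size 3, {sr, sr^3, ...} of size 3.
Character table:
  irrep \ class              {e} (size 1)  {r^3} (size 1)  {r^1, r^5} (size 2)  {r^2, r^4} (size 2)  {s, sr^2, ...} (size 3)  {sr, sr^3, ...} (size 3)
  chi_1 (triv)               1             1               1                    1                    1                        1                       
  chi_2 (sign: r->1, s->-1)  1             1               1                    1                    -1                       -1                      
  chi_3 (r->-1, s->1)        1             -1              -1                   1                    1                        -1                      
  chi_4 (r->-1, s->-1)       1             -1              -1                   1                    -1                       1                       
  chi_5 (2d, j=1)            2             -2              1                    -1                   0                        0                       
  chi_6 (2d, j=2)            2             2               -1                   -1                   0                        0                       

Spot check: chi_1 (triv) on {s, sr^2, ...} = 1.

Details: D_6 has order 2*6 = 12 with 6 conjugacy classes, hence 6 irreducibles. Sum of squared dims 1 + 1 + 1 + 1 + 4 + 4 = 12 = |G|. Linear characters come from the abelianisation; the 2-dimensional irreps have character r^k -> 2*cos(2*pi*j*k/6), reflections -> 0.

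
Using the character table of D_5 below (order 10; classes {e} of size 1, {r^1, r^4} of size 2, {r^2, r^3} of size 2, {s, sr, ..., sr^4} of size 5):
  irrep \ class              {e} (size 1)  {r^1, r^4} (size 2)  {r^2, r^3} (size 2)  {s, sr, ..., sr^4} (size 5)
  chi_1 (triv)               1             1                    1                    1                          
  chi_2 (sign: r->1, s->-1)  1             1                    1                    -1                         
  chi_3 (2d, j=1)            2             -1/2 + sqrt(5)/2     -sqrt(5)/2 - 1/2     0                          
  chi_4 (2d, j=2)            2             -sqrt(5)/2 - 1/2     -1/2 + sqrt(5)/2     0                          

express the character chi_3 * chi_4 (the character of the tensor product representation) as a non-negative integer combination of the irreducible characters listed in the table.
chi_3 tensor chi_4 = chi_3 + chi_4 (all other irreducibles have multiplicity 0).

Why: The character of a tensor product is the pointwise product (chi_3 * chi_4)(C) = chi_3(C) * chi_4(C):
  {e}: (2)*(2), {r^1, r^4}: (-1/2 + sqrt(5)/2)*(-sqrt(5)/2 - 1/2), {r^2, r^3}: (-sqrt(5)/2 - 1/2)*(-1/2 + sqrt(5)/2), {s, sr, ..., sr^4}: (0)*(0)
so (chi_3 * chi_4) takes values
  {e} -> 4, {r^1, r^4} -> -1, {r^2, r^3} -> -1, {s, sr, ..., sr^4} -> 0.
Now take the inner product of this character with each irreducible chi from the table, <chi_3*chi_4, chi> = (1/10) sum_C |C| (chi_3*chi_4)(C) conj(chi(C)):
  <chi_3*chi_4, chi_1> = (1/10)[1*(4)*conj(1) + 2*(-1)*conj(1) + 2*(-1)*conj(1) + 5*(0)*conj(1)]
      = (1/10)[(4) + (-2) + (-2) + (0)] = 0/10 = 0
  <chi_3*chi_4, chi_2> = (1/10)[1*(4)*conj(1) + 2*(-1)*conj(1) + 2*(-1)*conj(1) + 5*(0)*conj(-1)]
      = (1/10)[(4) + (-2) + (-2) + (0)] = 0/10 = 0
  <chi_3*chi_4, chi_3> = (1/10)[1*(4)*conj(2) + 2*(-1)*conj(-1/2 + sqrt(5)/2) + 2*(-1)*conj(-sqrt(5)/2 - 1/2) + 5*(0)*conj(0)]
      = (1/10)[(8) + (1 - sqrt(5)) + (1 + sqrt(5)) + (0)] = 10/10 = 1
  <chi_3*chi_4, chi_4> = (1/10)[1*(4)*conj(2) + 2*(-1)*conj(-sqrt(5)/2 - 1/2) + 2*(-1)*conj(-1/2 + sqrt(5)/2) + 5*(0)*conj(0)]
      = (1/10)[(8) + (1 + sqrt(5)) + (1 - sqrt(5)) + (0)] = 10/10 = 1
Hence the multiplicities are chi_3: 1, chi_4: 1. Dimension check: dim(chi_3)*dim(chi_4) = 2*2 = 4 and sum (mult * dim) = 1*2 + 1*2 = 4.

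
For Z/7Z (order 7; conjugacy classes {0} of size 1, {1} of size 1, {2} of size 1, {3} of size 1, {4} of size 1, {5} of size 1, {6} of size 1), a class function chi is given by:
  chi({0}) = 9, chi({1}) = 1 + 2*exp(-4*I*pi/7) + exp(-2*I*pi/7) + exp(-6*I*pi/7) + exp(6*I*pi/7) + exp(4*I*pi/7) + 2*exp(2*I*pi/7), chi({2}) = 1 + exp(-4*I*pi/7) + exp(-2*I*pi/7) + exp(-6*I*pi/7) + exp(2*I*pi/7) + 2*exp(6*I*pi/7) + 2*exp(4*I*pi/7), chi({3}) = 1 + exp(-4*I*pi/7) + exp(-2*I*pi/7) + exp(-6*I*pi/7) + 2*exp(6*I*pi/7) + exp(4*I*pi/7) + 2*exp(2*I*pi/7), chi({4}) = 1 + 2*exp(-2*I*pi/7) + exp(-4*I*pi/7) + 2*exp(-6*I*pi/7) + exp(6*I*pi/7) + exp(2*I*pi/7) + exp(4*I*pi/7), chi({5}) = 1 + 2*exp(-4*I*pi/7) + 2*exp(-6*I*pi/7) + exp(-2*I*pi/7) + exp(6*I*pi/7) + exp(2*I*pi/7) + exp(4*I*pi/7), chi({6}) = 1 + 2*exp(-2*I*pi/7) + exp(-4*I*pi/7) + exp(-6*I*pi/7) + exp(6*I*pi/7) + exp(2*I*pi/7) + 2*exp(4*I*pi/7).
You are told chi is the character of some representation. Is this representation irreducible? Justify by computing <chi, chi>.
Not irreducible (reducible): <chi, chi> = 13 > 1.

Solution. <chi, chi> = (1/|G|) sum_C |C| * |chi(C)|^2 = (1/7)[1*|9|^2 + 1*|1 + 2*exp(-4*I*pi/7) + exp(-2*I*pi/7) + exp(-6*I*pi/7) + exp(6*I*pi/7) + exp(4*I*pi/7) + 2*exp(2*I*pi/7)|^2 + 1*|1 + exp(-4*I*pi/7) + exp(-2*I*pi/7) + exp(-6*I*pi/7) + exp(2*I*pi/7) + 2*exp(6*I*pi/7) + 2*exp(4*I*pi/7)|^2 + 1*|1 + exp(-4*I*pi/7) + exp(-2*I*pi/7) + exp(-6*I*pi/7) + 2*exp(6*I*pi/7) + exp(4*I*pi/7) + 2*exp(2*I*pi/7)|^2 + 1*|1 + 2*exp(-2*I*pi/7) + exp(-4*I*pi/7) + 2*exp(-6*I*pi/7) + exp(6*I*pi/7) + exp(2*I*pi/7) + exp(4*I*pi/7)|^2 + 1*|1 + 2*exp(-4*I*pi/7) + 2*exp(-6*I*pi/7) + exp(-2*I*pi/7) + exp(6*I*pi/7) + exp(2*I*pi/7) + exp(4*I*pi/7)|^2 + 1*|1 + 2*exp(-2*I*pi/7) + exp(-4*I*pi/7) + exp(-6*I*pi/7) + exp(6*I*pi/7) + exp(2*I*pi/7) + 2*exp(4*I*pi/7)|^2]
  = (1/7)[(81) + (13 + 11*exp(-4*I*pi/7) + 11*exp(-2*I*pi/7) + 12*exp(-6*I*pi/7) + 12*exp(6*I*pi/7) + 11*exp(2*I*pi/7) + 11*exp(4*I*pi/7)) + (13 + 11*exp(-4*I*pi/7) + 12*exp(-2*I*pi/7) + 11*exp(-6*I*pi/7) + 11*exp(6*I*pi/7) + 12*exp(2*I*pi/7) + 11*exp(4*I*pi/7)) + (13 + 12*exp(-4*I*pi/7) + 11*exp(-2*I*pi/7) + 11*exp(-6*I*pi/7) + 11*exp(6*I*pi/7) + 11*exp(2*I*pi/7) + 12*exp(4*I*pi/7)) + (13 + 12*exp(-4*I*pi/7) + 11*exp(-2*I*pi/7) + 11*exp(-6*I*pi/7) + 11*exp(6*I*pi/7) + 11*exp(2*I*pi/7) + 12*exp(4*I*pi/7)) + (13 + 11*exp(-4*I*pi/7) + 12*exp(-2*I*pi/7) + 11*exp(-6*I*pi/7) + 11*exp(6*I*pi/7) + 12*exp(2*I*pi/7) + 11*exp(4*I*pi/7)) + (13 + 11*exp(-4*I*pi/7) + 11*exp(-2*I*pi/7) + 12*exp(-6*I*pi/7) + 12*exp(6*I*pi/7) + 11*exp(2*I*pi/7) + 11*exp(4*I*pi/7))] = 91/7 = 13.
(Exp terms are combined using exp(i*s)*conj(exp(i*t)) = exp(i*(s-t)), and sums of them are collapsed using the identity that for every m > 1 the m distinct m-th roots of unity sum to 0, e.g. 1 + exp(2*I*pi/3) + exp(-2*I*pi/3) = 0.)
A character is irreducible iff <chi, chi> = 1, so this representation is reducible.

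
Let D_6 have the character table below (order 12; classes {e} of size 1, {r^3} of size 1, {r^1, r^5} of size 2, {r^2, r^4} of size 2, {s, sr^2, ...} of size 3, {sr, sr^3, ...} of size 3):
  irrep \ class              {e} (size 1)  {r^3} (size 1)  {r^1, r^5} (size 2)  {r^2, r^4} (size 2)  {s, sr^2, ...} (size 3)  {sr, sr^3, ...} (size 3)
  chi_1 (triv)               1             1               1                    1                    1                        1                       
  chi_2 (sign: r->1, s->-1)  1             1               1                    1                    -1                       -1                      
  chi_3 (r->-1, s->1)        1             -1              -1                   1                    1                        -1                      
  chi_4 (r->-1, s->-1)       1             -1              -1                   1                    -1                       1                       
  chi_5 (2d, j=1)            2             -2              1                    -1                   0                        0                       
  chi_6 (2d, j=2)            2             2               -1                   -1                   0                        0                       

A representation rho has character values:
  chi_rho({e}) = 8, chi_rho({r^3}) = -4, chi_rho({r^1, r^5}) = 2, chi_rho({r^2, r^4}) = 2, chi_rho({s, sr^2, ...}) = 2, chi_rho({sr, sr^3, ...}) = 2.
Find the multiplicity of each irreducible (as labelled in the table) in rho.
Multiplicities: chi_1: 2, chi_2: 0, chi_3: 1, chi_4: 1, chi_5: 2, chi_6: 0.

Working: Use <chi_rho, chi> = (1/|G|) sum_C |C| * chi_rho(C) * conj(chi(C)) with |G| = 12 for each irreducible chi in the table:
  <chi_rho, chi_1> = (1/12)[1*(8)*conj(1) + 1*(-4)*conj(1) + 2*(2)*conj(1) + 2*(2)*conj(1) + 3*(2)*conj(1) + 3*(2)*conj(1)]
      = (1/12)[(8) + (-4) + (4) + (4) + (6) + (6)] = 24/12 = 2
  <chi_rho, chi_2> = (1/12)[1*(8)*conj(1) + 1*(-4)*conj(1) + 2*(2)*conj(1) + 2*(2)*conj(1) + 3*(2)*conj(-1) + 3*(2)*conj(-1)]
      = (1/12)[(8) + (-4) + (4) + (4) + (-6) + (-6)] = 0/12 = 0
  <chi_rho, chi_3> = (1/12)[1*(8)*conj(1) + 1*(-4)*conj(-1) + 2*(2)*conj(-1) + 2*(2)*conj(1) + 3*(2)*conj(1) + 3*(2)*conj(-1)]
      = (1/12)[(8) + (4) + (-4) + (4) + (6) + (-6)] = 12/12 = 1
  <chi_rho, chi_4> = (1/12)[1*(8)*conj(1) + 1*(-4)*conj(-1) + 2*(2)*conj(-1) + 2*(2)*conj(1) + 3*(2)*conj(-1) + 3*(2)*conj(1)]
      = (1/12)[(8) + (4) + (-4) + (4) + (-6) + (6)] = 12/12 = 1
  <chi_rho, chi_5> = (1/12)[1*(8)*conj(2) + 1*(-4)*conj(-2) + 2*(2)*conj(1) + 2*(2)*conj(-1) + 3*(2)*conj(0) + 3*(2)*conj(0)]
      = (1/12)[(16) + (8) + (4) + (-4) + (0) + (0)] = 24/12 = 2
  <chi_rho, chi_6> = (1/12)[1*(8)*conj(2) + 1*(-4)*conj(2) + 2*(2)*conj(-1) + 2*(2)*conj(-1) + 3*(2)*conj(0) + 3*(2)*conj(0)]
      = (1/12)[(16) + (-8) + (-4) + (-4) + (0) + (0)] = 0/12 = 0
Dimension check: dim(rho) = sum (mult * dim) = 2*1 + 0*1 + 1*1 + 1*1 + 2*2 + 0*2 = 8 = chi_rho(e) = 8.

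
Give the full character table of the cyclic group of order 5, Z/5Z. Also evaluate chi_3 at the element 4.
Character table of Z/5Z (irreps indexed chi_0,...,chi_4 with chi_k(m) = zeta_5^(k*m), zeta_5 = exp(2*pi*i/5)):
  irrep \ class  {0} (size 1)  {1} (size 1)    {2} (size 1)    {3} (size 1)    {4} (size 1)  
  chi_0          1             1               1               1               1             
  chi_1          1             exp(2*I*pi/5)   exp(4*I*pi/5)   exp(-4*I*pi/5)  exp(-2*I*pi/5)
  chi_2          1             exp(4*I*pi/5)   exp(-2*I*pi/5)  exp(2*I*pi/5)   exp(-4*I*pi/5)
  chi_3          1             exp(-4*I*pi/5)  exp(2*I*pi/5)   exp(-2*I*pi/5)  exp(4*I*pi/5) 
  chi_4          1             exp(-2*I*pi/5)  exp(-4*I*pi/5)  exp(4*I*pi/5)   exp(2*I*pi/5) 

Spot check: chi_3(4) = zeta_5^(3*4) = zeta_5^12 = exp(4*I*pi/5).

Justification: Z/5Z is abelian, so all 5 irreducible complex representations are 1-dimensional. They are given by chi_k(m) = zeta_5^(k*m) for k = 0,...,4. Row orthogonality: sum_m chi_k(m) conj(chi_l(m)) = 5 * [k = l].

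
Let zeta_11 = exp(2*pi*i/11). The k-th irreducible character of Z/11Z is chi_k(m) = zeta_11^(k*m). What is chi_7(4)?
chi_7(4) = zeta_11^28 = exp(-10*I*pi/11)

Solution. chi_7(4) = zeta_11^(7*4) = zeta_11^28. Since zeta_11^11 = 1, this equals zeta_11^6 = exp(2*pi*i*6/11) = exp(-10*I*pi/11).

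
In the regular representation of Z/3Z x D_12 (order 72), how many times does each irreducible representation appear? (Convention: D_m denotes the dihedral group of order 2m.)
Each irreducible V_i of dimension d_i appears with multiplicity d_i, i.e. rho_reg = (direct sum over all irreducibles V_i) d_i V_i. The irreducible dimensions for Z/3Z x D_12 are 1, 1, 1, 1, 1, 1, 1, 1, 1, 1, 1, 1, 2, 2, 2, 2, 2, 2, 2, 2, 2, 2, 2, 2, 2, 2, 2: 12 irreducibles of dimension 1, each with multiplicity 1; 15 irreducibles of dimension 2, each with multiplicity 2. Total dimension 12*1*1 + 15*2*2 = 72 = |G|.

Details: General theorem: in the regular representation of a finite group G, each irreducible appears with multiplicity equal to its dimension. Check: dim(rho_reg) = sum d_i^2 = 1 + 1 + 1 + 1 + 1 + 1 + 1 + 1 + 1 + 1 + 1 + 1 + 4 + 4 + 4 + 4 + 4 + 4 + 4 + 4 + 4 + 4 + 4 + 4 + 4 + 4 + 4 = 72 = |G|.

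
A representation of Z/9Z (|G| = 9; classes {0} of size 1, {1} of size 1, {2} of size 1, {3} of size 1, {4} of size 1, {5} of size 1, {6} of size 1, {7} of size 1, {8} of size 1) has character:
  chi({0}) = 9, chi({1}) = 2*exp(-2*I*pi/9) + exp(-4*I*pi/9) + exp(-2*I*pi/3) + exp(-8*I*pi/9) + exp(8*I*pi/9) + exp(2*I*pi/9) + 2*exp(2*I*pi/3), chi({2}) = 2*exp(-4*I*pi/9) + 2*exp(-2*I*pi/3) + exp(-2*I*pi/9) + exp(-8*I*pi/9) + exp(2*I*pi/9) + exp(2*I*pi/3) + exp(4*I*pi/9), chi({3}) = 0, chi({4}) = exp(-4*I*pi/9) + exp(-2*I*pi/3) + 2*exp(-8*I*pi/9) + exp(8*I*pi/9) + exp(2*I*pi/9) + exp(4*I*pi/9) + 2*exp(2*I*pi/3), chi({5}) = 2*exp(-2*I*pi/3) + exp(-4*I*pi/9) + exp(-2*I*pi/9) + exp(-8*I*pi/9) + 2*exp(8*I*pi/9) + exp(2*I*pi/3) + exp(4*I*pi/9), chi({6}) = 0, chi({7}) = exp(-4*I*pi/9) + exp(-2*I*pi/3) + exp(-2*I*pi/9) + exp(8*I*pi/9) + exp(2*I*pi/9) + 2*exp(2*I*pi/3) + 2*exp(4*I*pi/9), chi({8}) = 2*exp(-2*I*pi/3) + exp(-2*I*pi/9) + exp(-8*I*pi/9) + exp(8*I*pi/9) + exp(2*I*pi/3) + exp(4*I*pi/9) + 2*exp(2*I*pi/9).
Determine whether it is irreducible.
Not irreducible (reducible): <chi, chi> = 13 > 1.

Explanation: <chi, chi> = (1/|G|) sum_C |C| * |chi(C)|^2 = (1/9)[1*|9|^2 + 1*|2*exp(-2*I*pi/9) + exp(-4*I*pi/9) + exp(-2*I*pi/3) + exp(-8*I*pi/9) + exp(8*I*pi/9) + exp(2*I*pi/9) + 2*exp(2*I*pi/3)|^2 + 1*|2*exp(-4*I*pi/9) + 2*exp(-2*I*pi/3) + exp(-2*I*pi/9) + exp(-8*I*pi/9) + exp(2*I*pi/9) + exp(2*I*pi/3) + exp(4*I*pi/9)|^2 + 1*|0|^2 + 1*|exp(-4*I*pi/9) + exp(-2*I*pi/3) + 2*exp(-8*I*pi/9) + exp(8*I*pi/9) + exp(2*I*pi/9) + exp(4*I*pi/9) + 2*exp(2*I*pi/3)|^2 + 1*|2*exp(-2*I*pi/3) + exp(-4*I*pi/9) + exp(-2*I*pi/9) + exp(-8*I*pi/9) + 2*exp(8*I*pi/9) + exp(2*I*pi/3) + exp(4*I*pi/9)|^2 + 1*|0|^2 + 1*|exp(-4*I*pi/9) + exp(-2*I*pi/3) + exp(-2*I*pi/9) + exp(8*I*pi/9) + exp(2*I*pi/9) + 2*exp(2*I*pi/3) + 2*exp(4*I*pi/9)|^2 + 1*|2*exp(-2*I*pi/3) + exp(-2*I*pi/9) + exp(-8*I*pi/9) + exp(8*I*pi/9) + exp(2*I*pi/3) + exp(4*I*pi/9) + 2*exp(2*I*pi/9)|^2]
  = (1/9)[(81) + (13 + 10*exp(-4*I*pi/9) + 7*exp(-2*I*pi/3) + 7*exp(-2*I*pi/9) + 10*exp(-8*I*pi/9) + 10*exp(8*I*pi/9) + 7*exp(2*I*pi/9) + 7*exp(2*I*pi/3) + 10*exp(4*I*pi/9)) + (13 + 7*exp(-4*I*pi/9) + 10*exp(-2*I*pi/9) + 7*exp(-2*I*pi/3) + 10*exp(-8*I*pi/9) + 10*exp(8*I*pi/9) + 7*exp(2*I*pi/3) + 10*exp(2*I*pi/9) + 7*exp(4*I*pi/9)) + (0) + (13 + 10*exp(-4*I*pi/9) + 10*exp(-2*I*pi/9) + 7*exp(-2*I*pi/3) + 7*exp(-8*I*pi/9) + 7*exp(8*I*pi/9) + 7*exp(2*I*pi/3) + 10*exp(2*I*pi/9) + 10*exp(4*I*pi/9)) + (13 + 10*exp(-4*I*pi/9) + 10*exp(-2*I*pi/9) + 7*exp(-2*I*pi/3) + 7*exp(-8*I*pi/9) + 7*exp(8*I*pi/9) + 7*exp(2*I*pi/3) + 10*exp(2*I*pi/9) + 10*exp(4*I*pi/9)) + (0) + (13 + 7*exp(-4*I*pi/9) + 10*exp(-2*I*pi/9) + 7*exp(-2*I*pi/3) + 10*exp(-8*I*pi/9) + 10*exp(8*I*pi/9) + 7*exp(2*I*pi/3) + 10*exp(2*I*pi/9) + 7*exp(4*I*pi/9)) + (13 + 10*exp(-4*I*pi/9) + 7*exp(-2*I*pi/3) + 7*exp(-2*I*pi/9) + 10*exp(-8*I*pi/9) + 10*exp(8*I*pi/9) + 7*exp(2*I*pi/9) + 7*exp(2*I*pi/3) + 10*exp(4*I*pi/9))] = 117/9 = 13.
(Exp terms are combined using exp(i*s)*conj(exp(i*t)) = exp(i*(s-t)), and sums of them are collapsed using the identity that for every m > 1 the m distinct m-th roots of unity sum to 0, e.g. 1 + exp(2*I*pi/3) + exp(-2*I*pi/3) = 0.)
A character is irreducible iff <chi, chi> = 1, so this representation is reducible.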